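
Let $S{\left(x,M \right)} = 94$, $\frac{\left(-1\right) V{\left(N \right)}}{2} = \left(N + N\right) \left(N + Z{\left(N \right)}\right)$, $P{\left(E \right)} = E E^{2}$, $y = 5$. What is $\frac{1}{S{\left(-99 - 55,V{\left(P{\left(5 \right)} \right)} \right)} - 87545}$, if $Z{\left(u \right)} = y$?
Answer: $- \frac{1}{87451} \approx -1.1435 \cdot 10^{-5}$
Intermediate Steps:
$P{\left(E \right)} = E^{3}$
$Z{\left(u \right)} = 5$
$V{\left(N \right)} = - 4 N \left(5 + N\right)$ ($V{\left(N \right)} = - 2 \left(N + N\right) \left(N + 5\right) = - 2 \cdot 2 N \left(5 + N\right) = - 4 N \left(5 + N\right)$)
$\frac{1}{S{\left(-99 - 55,V{\left(P{\left(5 \right)} \right)} \right)} - 87545} = \frac{1}{94 - 87545} = \frac{1}{-87451} = - \frac{1}{87451}$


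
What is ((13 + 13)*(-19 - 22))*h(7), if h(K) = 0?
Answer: 0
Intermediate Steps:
((13 + 13)*(-19 - 22))*h(7) = ((13 + 13)*(-19 - 22))*0 = (26*(-41))*0 = -1066*0 = 0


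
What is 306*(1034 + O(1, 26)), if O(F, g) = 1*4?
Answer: 317628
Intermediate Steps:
O(F, g) = 4
306*(1034 + O(1, 26)) = 306*(1034 + 4) = 306*1038 = 317628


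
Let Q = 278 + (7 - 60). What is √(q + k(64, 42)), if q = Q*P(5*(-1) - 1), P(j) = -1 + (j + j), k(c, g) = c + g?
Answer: I*√2819 ≈ 53.094*I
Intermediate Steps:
P(j) = -1 + 2*j
Q = 225 (Q = 278 - 53 = 225)
q = -2925 (q = 225*(-1 + 2*(5*(-1) - 1)) = 225*(-1 + 2*(-5 - 1)) = 225*(-1 + 2*(-6)) = 225*(-1 - 12) = 225*(-13) = -2925)
√(q + k(64, 42)) = √(-2925 + (64 + 42)) = √(-2925 + 106) = √(-2819) = I*√2819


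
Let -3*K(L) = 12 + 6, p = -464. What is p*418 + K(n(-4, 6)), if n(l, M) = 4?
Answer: -193958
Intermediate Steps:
K(L) = -6 (K(L) = -(12 + 6)/3 = -⅓*18 = -6)
p*418 + K(n(-4, 6)) = -464*418 - 6 = -193952 - 6 = -193958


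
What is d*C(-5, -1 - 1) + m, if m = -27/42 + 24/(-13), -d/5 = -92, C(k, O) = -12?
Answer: -1005093/182 ≈ -5522.5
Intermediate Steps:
d = 460 (d = -5*(-92) = 460)
m = -453/182 (m = -27*1/42 + 24*(-1/13) = -9/14 - 24/13 = -453/182 ≈ -2.4890)
d*C(-5, -1 - 1) + m = 460*(-12) - 453/182 = -5520 - 453/182 = -1005093/182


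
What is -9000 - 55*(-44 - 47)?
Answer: -3995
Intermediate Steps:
-9000 - 55*(-44 - 47) = -9000 - 55*(-91) = -9000 - 1*(-5005) = -9000 + 5005 = -3995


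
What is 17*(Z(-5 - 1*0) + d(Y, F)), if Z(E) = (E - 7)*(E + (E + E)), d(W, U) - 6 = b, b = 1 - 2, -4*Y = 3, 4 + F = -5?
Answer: 3145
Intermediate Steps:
F = -9 (F = -4 - 5 = -9)
Y = -3/4 (Y = -1/4*3 = -3/4 ≈ -0.75000)
b = -1
d(W, U) = 5 (d(W, U) = 6 - 1 = 5)
Z(E) = 3*E*(-7 + E) (Z(E) = (-7 + E)*(E + 2*E) = (-7 + E)*(3*E) = 3*E*(-7 + E))
17*(Z(-5 - 1*0) + d(Y, F)) = 17*(3*(-5 - 1*0)*(-7 + (-5 - 1*0)) + 5) = 17*(3*(-5 + 0)*(-7 + (-5 + 0)) + 5) = 17*(3*(-5)*(-7 - 5) + 5) = 17*(3*(-5)*(-12) + 5) = 17*(180 + 5) = 17*185 = 3145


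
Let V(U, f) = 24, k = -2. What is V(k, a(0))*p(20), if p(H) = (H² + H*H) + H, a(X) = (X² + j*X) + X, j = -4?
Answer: 19680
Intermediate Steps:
a(X) = X² - 3*X (a(X) = (X² - 4*X) + X = X² - 3*X)
p(H) = H + 2*H² (p(H) = (H² + H²) + H = 2*H² + H = H + 2*H²)
V(k, a(0))*p(20) = 24*(20*(1 + 2*20)) = 24*(20*(1 + 40)) = 24*(20*41) = 24*820 = 19680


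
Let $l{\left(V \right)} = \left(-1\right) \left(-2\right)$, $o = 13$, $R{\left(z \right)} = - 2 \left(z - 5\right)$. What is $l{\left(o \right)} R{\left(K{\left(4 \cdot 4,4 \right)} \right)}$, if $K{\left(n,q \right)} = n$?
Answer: $-44$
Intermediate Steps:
$R{\left(z \right)} = 10 - 2 z$ ($R{\left(z \right)} = - 2 \left(-5 + z\right) = 10 - 2 z$)
$l{\left(V \right)} = 2$
$l{\left(o \right)} R{\left(K{\left(4 \cdot 4,4 \right)} \right)} = 2 \left(10 - 2 \cdot 4 \cdot 4\right) = 2 \left(10 - 32\right) = 2 \left(-22\right) = -44$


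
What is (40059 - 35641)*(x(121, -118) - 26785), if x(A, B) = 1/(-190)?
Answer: -11241934559/95 ≈ -1.1834e+8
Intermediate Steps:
x(A, B) = -1/190
(40059 - 35641)*(x(121, -118) - 26785) = (40059 - 35641)*(-1/190 - 26785) = 4418*(-5089151/190) = -11241934559/95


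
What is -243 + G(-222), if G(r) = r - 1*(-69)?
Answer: -396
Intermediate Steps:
G(r) = 69 + r (G(r) = r + 69 = 69 + r)
-243 + G(-222) = -243 + (69 - 222) = -243 - 153 = -396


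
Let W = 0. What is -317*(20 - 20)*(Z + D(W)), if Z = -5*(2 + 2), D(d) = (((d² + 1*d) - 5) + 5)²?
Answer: 0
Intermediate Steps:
D(d) = (d + d²)² (D(d) = (((d² + d) - 5) + 5)² = (((d + d²) - 5) + 5)² = ((-5 + d + d²) + 5)² = (d + d²)²)
Z = -20 (Z = -5*4 = -20)
-317*(20 - 20)*(Z + D(W)) = -317*(20 - 20)*(-20 + 0²*(1 + 0)²) = -0*(-20 + 0*1²) = -0*(-20 + 0*1) = -0*(-20 + 0) = -0*(-20) = -317*0 = 0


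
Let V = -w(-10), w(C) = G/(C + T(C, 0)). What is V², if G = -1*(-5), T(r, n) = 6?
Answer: 25/16 ≈ 1.5625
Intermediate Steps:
G = 5
w(C) = 5/(6 + C) (w(C) = 5/(C + 6) = 5/(6 + C))
V = 5/4 (V = -5/(6 - 10) = -5/(-4) = -5*(-1)/4 = -1*(-5/4) = 5/4 ≈ 1.2500)
V² = (5/4)² = 25/16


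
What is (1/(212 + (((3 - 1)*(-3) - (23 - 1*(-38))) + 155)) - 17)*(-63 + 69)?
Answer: -5099/50 ≈ -101.98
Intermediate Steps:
(1/(212 + (((3 - 1)*(-3) - (23 - 1*(-38))) + 155)) - 17)*(-63 + 69) = (1/(212 + ((2*(-3) - (23 + 38)) + 155)) - 17)*6 = (1/(212 + ((-6 - 1*61) + 155)) - 17)*6 = (1/(212 + ((-6 - 61) + 155)) - 17)*6 = (1/(212 + (-67 + 155)) - 17)*6 = (1/(212 + 88) - 17)*6 = (1/300 - 17)*6 = -5099/300*6 = -5099/50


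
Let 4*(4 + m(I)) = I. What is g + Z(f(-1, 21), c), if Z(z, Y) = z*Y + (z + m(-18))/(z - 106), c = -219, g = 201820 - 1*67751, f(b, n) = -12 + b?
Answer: 32586051/238 ≈ 1.3692e+5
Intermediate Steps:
m(I) = -4 + I/4
g = 134069 (g = 201820 - 67751 = 134069)
Z(z, Y) = Y*z + (-17/2 + z)/(-106 + z) (Z(z, Y) = z*Y + (z + (-4 + (1/4)*(-18)))/(z - 106) = Y*z + (z + (-4 - 9/2))/(-106 + z) = Y*z + (z - 17/2)/(-106 + z) = Y*z + (-17/2 + z)/(-106 + z))
g + Z(f(-1, 21), c) = 134069 + (-17/2 + (-12 - 1) - 219*(-12 - 1)**2 - 106*(-219)*(-12 - 1))/(-106 + (-12 - 1)) = 134069 + (-17/2 - 13 - 219*(-13)**2 - 106*(-219)*(-13))/(-106 - 13) = 134069 + (-17/2 - 13 - 219*169 - 301782)/(-119) = 134069 - (-17/2 - 13 - 37011 - 301782)/119 = 134069 - 1/119*(-677629/2) = 134069 + 677629/238 = 32586051/238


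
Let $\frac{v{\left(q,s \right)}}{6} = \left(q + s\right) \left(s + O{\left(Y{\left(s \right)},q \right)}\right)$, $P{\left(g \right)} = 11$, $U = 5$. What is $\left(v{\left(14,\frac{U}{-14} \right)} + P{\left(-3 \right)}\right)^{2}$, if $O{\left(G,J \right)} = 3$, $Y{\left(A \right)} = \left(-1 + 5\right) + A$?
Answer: $\frac{496353841}{9604} \approx 51682.0$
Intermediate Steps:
$Y{\left(A \right)} = 4 + A$
$v{\left(q,s \right)} = 6 \left(3 + s\right) \left(q + s\right)$ ($v{\left(q,s \right)} = 6 \left(q + s\right) \left(s + 3\right) = 6 \left(q + s\right) \left(3 + s\right) = 6 \left(3 + s\right) \left(q + s\right)$)
$\left(v{\left(14,\frac{U}{-14} \right)} + P{\left(-3 \right)}\right)^{2} = \left(\left(6 \left(\frac{5}{-14}\right)^{2} + 18 \cdot 14 + 18 \frac{5}{-14} + 6 \cdot 14 \frac{5}{-14}\right) + 11\right)^{2} = \left(\left(6 \left(5 \left(- \frac{1}{14}\right)\right)^{2} + 252 + 18 \cdot 5 \left(- \frac{1}{14}\right) + 6 \cdot 14 \cdot 5 \left(- \frac{1}{14}\right)\right) + 11\right)^{2} = \left(\left(6 \left(- \frac{5}{14}\right)^{2} + 252 + 18 \left(- \frac{5}{14}\right) + 6 \cdot 14 \left(- \frac{5}{14}\right)\right) + 11\right)^{2} = \left(\left(6 \cdot \frac{25}{196} + 252 - \frac{45}{7} - 30\right) + 11\right)^{2} = \left(\left(\frac{75}{98} + 252 - \frac{45}{7} - 30\right) + 11\right)^{2} = \left(\frac{21201}{98} + 11\right)^{2} = \left(\frac{22279}{98}\right)^{2} = \frac{496353841}{9604}$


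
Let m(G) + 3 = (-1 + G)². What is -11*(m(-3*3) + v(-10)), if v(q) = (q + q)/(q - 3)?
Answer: -14091/13 ≈ -1083.9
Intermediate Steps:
m(G) = -3 + (-1 + G)²
v(q) = 2*q/(-3 + q) (v(q) = (2*q)/(-3 + q) = 2*q/(-3 + q))
-11*(m(-3*3) + v(-10)) = -11*((-3 + (-1 - 3*3)²) + 2*(-10)/(-3 - 10)) = -11*((-3 + (-1 - 9)²) + 2*(-10)/(-13)) = -11*((-3 + (-10)²) + 2*(-10)*(-1/13)) = -11*((-3 + 100) + 20/13) = -11*(97 + 20/13) = -11*1281/13 = -14091/13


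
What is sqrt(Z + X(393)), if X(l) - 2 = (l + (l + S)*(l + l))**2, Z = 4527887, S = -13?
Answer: sqrt(89449187218) ≈ 2.9908e+5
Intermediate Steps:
X(l) = 2 + (l + 2*l*(-13 + l))**2 (X(l) = 2 + (l + (l - 13)*(l + l))**2 = 2 + (l + (-13 + l)*(2*l))**2 = 2 + (l + 2*l*(-13 + l))**2)
sqrt(Z + X(393)) = sqrt(4527887 + (2 + 393**2*(-25 + 2*393)**2)) = sqrt(4527887 + (2 + 154449*(-25 + 786)**2)) = sqrt(4527887 + (2 + 154449*761**2)) = sqrt(4527887 + (2 + 154449*579121)) = sqrt(4527887 + (2 + 89444659329)) = sqrt(4527887 + 89444659331) = sqrt(89449187218)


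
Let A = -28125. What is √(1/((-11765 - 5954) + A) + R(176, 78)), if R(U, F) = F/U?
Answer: √112696631894/504284 ≈ 0.66570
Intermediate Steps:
√(1/((-11765 - 5954) + A) + R(176, 78)) = √(1/((-11765 - 5954) - 28125) + 78/176) = √(1/(-17719 - 28125) + 78*(1/176)) = √(1/(-45844) + 39/88) = √(-1/45844 + 39/88) = √(446957/1008568) = √112696631894/504284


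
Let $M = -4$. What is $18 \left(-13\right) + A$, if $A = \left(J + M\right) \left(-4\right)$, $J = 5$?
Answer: $-238$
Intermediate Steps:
$A = -4$ ($A = \left(5 - 4\right) \left(-4\right) = 1 \left(-4\right) = -4$)
$18 \left(-13\right) + A = 18 \left(-13\right) - 4 = -234 - 4 = -238$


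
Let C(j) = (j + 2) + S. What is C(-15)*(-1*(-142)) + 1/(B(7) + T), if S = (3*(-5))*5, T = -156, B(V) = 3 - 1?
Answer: -1924385/154 ≈ -12496.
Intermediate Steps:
B(V) = 2
S = -75 (S = -15*5 = -75)
C(j) = -73 + j (C(j) = (j + 2) - 75 = (2 + j) - 75 = -73 + j)
C(-15)*(-1*(-142)) + 1/(B(7) + T) = (-73 - 15)*(-1*(-142)) + 1/(2 - 156) = -88*142 + 1/(-154) = -12496 - 1/154 = -1924385/154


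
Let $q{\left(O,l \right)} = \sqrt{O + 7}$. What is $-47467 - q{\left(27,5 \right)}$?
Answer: $-47467 - \sqrt{34} \approx -47473.0$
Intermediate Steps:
$q{\left(O,l \right)} = \sqrt{7 + O}$
$-47467 - q{\left(27,5 \right)} = -47467 - \sqrt{7 + 27} = -47467 - \sqrt{34}$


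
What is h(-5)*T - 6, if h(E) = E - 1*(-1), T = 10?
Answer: -46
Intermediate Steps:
h(E) = 1 + E (h(E) = E + 1 = 1 + E)
h(-5)*T - 6 = (1 - 5)*10 - 6 = -4*10 - 6 = -40 - 6 = -46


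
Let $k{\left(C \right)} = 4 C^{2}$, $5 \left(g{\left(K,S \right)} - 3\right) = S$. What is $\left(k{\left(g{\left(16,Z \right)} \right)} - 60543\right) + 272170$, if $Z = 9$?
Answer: $\frac{5292979}{25} \approx 2.1172 \cdot 10^{5}$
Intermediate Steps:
$g{\left(K,S \right)} = 3 + \frac{S}{5}$
$\left(k{\left(g{\left(16,Z \right)} \right)} - 60543\right) + 272170 = \left(4 \left(3 + \frac{1}{5} \cdot 9\right)^{2} - 60543\right) + 272170 = \left(4 \left(3 + \frac{9}{5}\right)^{2} - 60543\right) + 272170 = \left(4 \left(\frac{24}{5}\right)^{2} - 60543\right) + 272170 = \left(4 \cdot \frac{576}{25} - 60543\right) + 272170 = \left(\frac{2304}{25} - 60543\right) + 272170 = - \frac{1511271}{25} + 272170 = \frac{5292979}{25}$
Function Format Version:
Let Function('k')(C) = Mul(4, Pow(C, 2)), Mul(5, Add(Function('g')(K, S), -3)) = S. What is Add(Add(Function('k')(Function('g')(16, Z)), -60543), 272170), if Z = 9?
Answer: Rational(5292979, 25) ≈ 2.1172e+5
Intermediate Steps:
Function('g')(K, S) = Add(3, Mul(Rational(1, 5), S))
Add(Add(Function('k')(Function('g')(16, Z)), -60543), 272170) = Add(Add(Mul(4, Pow(Add(3, Mul(Rational(1, 5), 9)), 2)), -60543), 272170) = Add(Add(Mul(4, Pow(Add(3, Rational(9, 5)), 2)), -60543), 272170) = Add(Add(Mul(4, Pow(Rational(24, 5), 2)), -60543), 272170) = Add(Add(Mul(4, Rational(576, 25)), -60543), 272170) = Add(Add(Rational(2304, 25), -60543), 272170) = Add(Rational(-1511271, 25), 272170) = Rational(5292979, 25)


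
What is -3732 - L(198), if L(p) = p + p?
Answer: -4128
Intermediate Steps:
L(p) = 2*p
-3732 - L(198) = -3732 - 2*198 = -3732 - 1*396 = -3732 - 396 = -4128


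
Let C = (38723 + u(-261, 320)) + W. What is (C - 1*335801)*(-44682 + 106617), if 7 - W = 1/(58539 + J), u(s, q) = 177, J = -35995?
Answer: -414542000302095/22544 ≈ -1.8388e+10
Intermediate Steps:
W = 157807/22544 (W = 7 - 1/(58539 - 35995) = 7 - 1/22544 = 157807/22544 ≈ 7.0000)
C = 877119407/22544 (C = (38723 + 177) + 157807/22544 = 38900 + 157807/22544 = 877119407/22544 ≈ 38907.)
(C - 1*335801)*(-44682 + 106617) = (877119407/22544 - 1*335801)*(-44682 + 106617) = (877119407/22544 - 335801)*61935 = -6693178337/22544*61935 = -414542000302095/22544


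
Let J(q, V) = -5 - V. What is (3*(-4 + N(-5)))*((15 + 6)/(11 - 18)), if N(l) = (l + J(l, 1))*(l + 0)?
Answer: -459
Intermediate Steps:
N(l) = l*(-6 + l) (N(l) = (l + (-5 - 1*1))*(l + 0) = (l + (-5 - 1))*l = (l - 6)*l = (-6 + l)*l = l*(-6 + l))
(3*(-4 + N(-5)))*((15 + 6)/(11 - 18)) = (3*(-4 - 5*(-6 - 5)))*((15 + 6)/(11 - 18)) = (3*(-4 - 5*(-11)))*(21/(-7)) = (3*(-4 + 55))*(21*(-1/7)) = (3*51)*(-3) = 153*(-3) = -459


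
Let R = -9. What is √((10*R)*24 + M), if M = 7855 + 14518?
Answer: √20213 ≈ 142.17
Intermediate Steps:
M = 22373
√((10*R)*24 + M) = √((10*(-9))*24 + 22373) = √(-90*24 + 22373) = √(-2160 + 22373) = √20213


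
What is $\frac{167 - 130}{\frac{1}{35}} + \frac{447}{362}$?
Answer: $\frac{469237}{362} \approx 1296.2$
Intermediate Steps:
$\frac{167 - 130}{\frac{1}{35}} + \frac{447}{362} = 37 \frac{1}{\frac{1}{35}} + 447 \cdot \frac{1}{362} = 37 \cdot 35 + \frac{447}{362} = 1295 + \frac{447}{362} = \frac{469237}{362}$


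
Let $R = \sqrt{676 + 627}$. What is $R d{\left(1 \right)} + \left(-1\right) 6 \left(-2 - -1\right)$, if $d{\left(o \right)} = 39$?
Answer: $6 + 39 \sqrt{1303} \approx 1413.8$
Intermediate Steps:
$R = \sqrt{1303} \approx 36.097$
$R d{\left(1 \right)} + \left(-1\right) 6 \left(-2 - -1\right) = \sqrt{1303} \cdot 39 + \left(-1\right) 6 \left(-2 - -1\right) = 39 \sqrt{1303} - 6 \left(-2 + 1\right) = 39 \sqrt{1303} - -6 = 39 \sqrt{1303} + 6 = 6 + 39 \sqrt{1303}$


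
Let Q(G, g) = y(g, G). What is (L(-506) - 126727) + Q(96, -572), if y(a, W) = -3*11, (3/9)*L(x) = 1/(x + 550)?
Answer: -5577437/44 ≈ -1.2676e+5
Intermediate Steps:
L(x) = 3/(550 + x) (L(x) = 3/(x + 550) = 3/(550 + x))
y(a, W) = -33
Q(G, g) = -33
(L(-506) - 126727) + Q(96, -572) = (3/(550 - 506) - 126727) - 33 = (3/44 - 126727) - 33 = -5575985/44 - 33 = -5577437/44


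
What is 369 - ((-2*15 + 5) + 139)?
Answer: 255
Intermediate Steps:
369 - ((-2*15 + 5) + 139) = 369 - ((-30 + 5) + 139) = 369 - (-25 + 139) = 369 - 1*114 = 369 - 114 = 255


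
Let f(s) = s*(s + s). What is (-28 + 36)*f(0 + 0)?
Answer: 0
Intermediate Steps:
f(s) = 2*s² (f(s) = s*(2*s) = 2*s²)
(-28 + 36)*f(0 + 0) = (-28 + 36)*(2*(0 + 0)²) = 8*(2*0²) = 8*(2*0) = 8*0 = 0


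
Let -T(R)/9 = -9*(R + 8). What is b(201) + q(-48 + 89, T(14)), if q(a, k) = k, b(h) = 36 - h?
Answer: 1617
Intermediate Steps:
T(R) = 648 + 81*R (T(R) = -(-81)*(R + 8) = -(-81)*(8 + R) = -9*(-72 - 9*R) = 648 + 81*R)
b(201) + q(-48 + 89, T(14)) = (36 - 1*201) + (648 + 81*14) = (36 - 201) + (648 + 1134) = -165 + 1782 = 1617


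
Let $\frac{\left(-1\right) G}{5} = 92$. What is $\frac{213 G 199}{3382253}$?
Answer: $- \frac{19498020}{3382253} \approx -5.7648$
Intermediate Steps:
$G = -460$ ($G = \left(-5\right) 92 = -460$)
$\frac{213 G 199}{3382253} = \frac{213 \left(-460\right) 199}{3382253} = \left(-97980\right) 199 \cdot \frac{1}{3382253} = \left(-19498020\right) \frac{1}{3382253} = - \frac{19498020}{3382253}$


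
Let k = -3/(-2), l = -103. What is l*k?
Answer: -309/2 ≈ -154.50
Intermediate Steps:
k = 3/2 (k = -3*(-½) = 3/2 ≈ 1.5000)
l*k = -103*3/2 = -309/2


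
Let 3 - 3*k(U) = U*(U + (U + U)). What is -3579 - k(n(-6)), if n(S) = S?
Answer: -3544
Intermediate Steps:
k(U) = 1 - U**2 (k(U) = 1 - U*(U + (U + U))/3 = 1 - U*(U + 2*U)/3 = 1 - U*3*U/3 = 1 - U**2)
-3579 - k(n(-6)) = -3579 - (1 - 1*(-6)**2) = -3579 - (1 - 1*36) = -3579 - (1 - 36) = -3579 - 1*(-35) = -3579 + 35 = -3544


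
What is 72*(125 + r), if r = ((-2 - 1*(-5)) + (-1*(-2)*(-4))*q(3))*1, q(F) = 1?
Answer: 8640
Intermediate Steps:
r = -5 (r = ((-2 - 1*(-5)) + (-1*(-2)*(-4))*1)*1 = ((-2 + 5) + (2*(-4))*1)*1 = (3 - 8*1)*1 = (3 - 8)*1 = -5*1 = -5)
72*(125 + r) = 72*(125 - 5) = 72*120 = 8640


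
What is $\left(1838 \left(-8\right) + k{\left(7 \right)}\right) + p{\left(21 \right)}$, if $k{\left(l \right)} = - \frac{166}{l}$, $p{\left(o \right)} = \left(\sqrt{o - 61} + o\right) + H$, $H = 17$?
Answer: $- \frac{102828}{7} + 2 i \sqrt{10} \approx -14690.0 + 6.3246 i$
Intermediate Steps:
$p{\left(o \right)} = 17 + o + \sqrt{-61 + o}$ ($p{\left(o \right)} = \left(\sqrt{o - 61} + o\right) + 17 = \left(\sqrt{-61 + o} + o\right) + 17 = \left(o + \sqrt{-61 + o}\right) + 17 = 17 + o + \sqrt{-61 + o}$)
$\left(1838 \left(-8\right) + k{\left(7 \right)}\right) + p{\left(21 \right)} = \left(1838 \left(-8\right) - \frac{166}{7}\right) + \left(17 + 21 + \sqrt{-61 + 21}\right) = \left(-14704 - \frac{166}{7}\right) + \left(17 + 21 + \sqrt{-40}\right) = \left(-14704 - \frac{166}{7}\right) + \left(17 + 21 + 2 i \sqrt{10}\right) = - \frac{103094}{7} + \left(38 + 2 i \sqrt{10}\right) = - \frac{102828}{7} + 2 i \sqrt{10}$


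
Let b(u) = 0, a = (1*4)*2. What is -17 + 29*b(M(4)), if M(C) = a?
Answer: -17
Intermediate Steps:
a = 8 (a = 4*2 = 8)
M(C) = 8
-17 + 29*b(M(4)) = -17 + 29*0 = -17 + 0 = -17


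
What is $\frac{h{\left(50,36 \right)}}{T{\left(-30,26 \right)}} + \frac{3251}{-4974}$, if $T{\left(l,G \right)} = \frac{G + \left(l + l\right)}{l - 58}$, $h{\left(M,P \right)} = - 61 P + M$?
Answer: $- \frac{469720243}{84558} \approx -5555.0$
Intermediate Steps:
$h{\left(M,P \right)} = M - 61 P$
$T{\left(l,G \right)} = \frac{G + 2 l}{-58 + l}$
$\frac{h{\left(50,36 \right)}}{T{\left(-30,26 \right)}} + \frac{3251}{-4974} = \frac{50 - 2196}{\frac{1}{-58 - 30} \left(26 + 2 \left(-30\right)\right)} + \frac{3251}{-4974} = \frac{50 - 2196}{\frac{1}{-88} \left(26 - 60\right)} + 3251 \left(- \frac{1}{4974}\right) = - \frac{2146}{\left(- \frac{1}{88}\right) \left(-34\right)} - \frac{3251}{4974} = - \frac{2146}{\frac{17}{44}} - \frac{3251}{4974} = \left(-2146\right) \frac{44}{17} - \frac{3251}{4974} = - \frac{94424}{17} - \frac{3251}{4974} = - \frac{469720243}{84558}$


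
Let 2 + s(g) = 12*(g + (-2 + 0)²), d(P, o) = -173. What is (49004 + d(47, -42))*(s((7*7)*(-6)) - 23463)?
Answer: -1315751295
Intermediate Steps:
s(g) = 46 + 12*g (s(g) = -2 + 12*(g + (-2 + 0)²) = -2 + 12*(g + (-2)²) = -2 + 12*(g + 4) = -2 + 12*(4 + g) = -2 + (48 + 12*g) = 46 + 12*g)
(49004 + d(47, -42))*(s((7*7)*(-6)) - 23463) = (49004 - 173)*((46 + 12*((7*7)*(-6))) - 23463) = 48831*((46 + 12*(49*(-6))) - 23463) = 48831*((46 + 12*(-294)) - 23463) = 48831*((46 - 3528) - 23463) = 48831*(-3482 - 23463) = 48831*(-26945) = -1315751295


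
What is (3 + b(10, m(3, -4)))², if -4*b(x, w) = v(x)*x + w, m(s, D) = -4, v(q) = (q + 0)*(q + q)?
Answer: 246016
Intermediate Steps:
v(q) = 2*q² (v(q) = q*(2*q) = 2*q²)
b(x, w) = -x³/2 - w/4 (b(x, w) = -((2*x²)*x + w)/4 = -(2*x³ + w)/4 = -(w + 2*x³)/4 = -x³/2 - w/4)
(3 + b(10, m(3, -4)))² = (3 + (-½*10³ - ¼*(-4)))² = (3 + (-½*1000 + 1))² = (3 + (-500 + 1))² = (3 - 499)² = (-496)² = 246016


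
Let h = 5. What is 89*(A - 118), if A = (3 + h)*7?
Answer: -5518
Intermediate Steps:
A = 56 (A = (3 + 5)*7 = 8*7 = 56)
89*(A - 118) = 89*(56 - 118) = 89*(-62) = -5518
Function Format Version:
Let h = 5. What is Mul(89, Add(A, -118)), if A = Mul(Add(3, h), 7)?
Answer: -5518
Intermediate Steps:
A = 56 (A = Mul(Add(3, 5), 7) = Mul(8, 7) = 56)
Mul(89, Add(A, -118)) = Mul(89, Add(56, -118)) = Mul(89, -62) = -5518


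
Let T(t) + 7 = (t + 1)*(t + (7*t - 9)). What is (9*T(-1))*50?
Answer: -3150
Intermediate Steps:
T(t) = -7 + (1 + t)*(-9 + 8*t) (T(t) = -7 + (t + 1)*(t + (7*t - 9)) = -7 + (1 + t)*(t + (-9 + 7*t)) = -7 + (1 + t)*(-9 + 8*t))
(9*T(-1))*50 = (9*(-16 - 1*(-1) + 8*(-1)**2))*50 = (9*(-16 + 1 + 8*1))*50 = (9*(-16 + 1 + 8))*50 = (9*(-7))*50 = -63*50 = -3150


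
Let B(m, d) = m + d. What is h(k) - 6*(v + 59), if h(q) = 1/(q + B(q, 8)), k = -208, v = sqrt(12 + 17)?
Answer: -144433/408 - 6*sqrt(29) ≈ -386.31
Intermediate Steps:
v = sqrt(29) ≈ 5.3852
B(m, d) = d + m
h(q) = 1/(8 + 2*q) (h(q) = 1/(q + (8 + q)) = 1/(8 + 2*q))
h(k) - 6*(v + 59) = 1/(2*(4 - 208)) - 6*(sqrt(29) + 59) = (1/2)/(-204) - 6*(59 + sqrt(29)) = (1/2)*(-1/204) - (354 + 6*sqrt(29)) = -1/408 + (-354 - 6*sqrt(29)) = -144433/408 - 6*sqrt(29)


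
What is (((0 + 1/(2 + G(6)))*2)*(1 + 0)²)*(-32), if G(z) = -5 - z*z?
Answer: 64/39 ≈ 1.6410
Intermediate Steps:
G(z) = -5 - z²
(((0 + 1/(2 + G(6)))*2)*(1 + 0)²)*(-32) = (((0 + 1/(2 + (-5 - 1*6²)))*2)*(1 + 0)²)*(-32) = (((0 + 1/(2 + (-5 - 1*36)))*2)*1²)*(-32) = (((0 + 1/(2 + (-5 - 36)))*2)*1)*(-32) = (((0 + 1/(2 - 41))*2)*1)*(-32) = (((0 + 1/(-39))*2)*1)*(-32) = (((0 - 1/39)*2)*1)*(-32) = (-1/39*2*1)*(-32) = -2/39*1*(-32) = -2/39*(-32) = 64/39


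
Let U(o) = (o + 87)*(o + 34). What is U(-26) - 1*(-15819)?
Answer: 16307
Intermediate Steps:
U(o) = (34 + o)*(87 + o) (U(o) = (87 + o)*(34 + o) = (34 + o)*(87 + o))
U(-26) - 1*(-15819) = (2958 + (-26)² + 121*(-26)) - 1*(-15819) = (2958 + 676 - 3146) + 15819 = 488 + 15819 = 16307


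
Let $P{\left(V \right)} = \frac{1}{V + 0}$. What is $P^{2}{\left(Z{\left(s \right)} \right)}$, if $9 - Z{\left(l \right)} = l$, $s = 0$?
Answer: $\frac{1}{81} \approx 0.012346$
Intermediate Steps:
$Z{\left(l \right)} = 9 - l$
$P{\left(V \right)} = \frac{1}{V}$
$P^{2}{\left(Z{\left(s \right)} \right)} = \left(\frac{1}{9 - 0}\right)^{2} = \left(\frac{1}{9 + 0}\right)^{2} = \left(\frac{1}{9}\right)^{2} = \frac{1}{81}$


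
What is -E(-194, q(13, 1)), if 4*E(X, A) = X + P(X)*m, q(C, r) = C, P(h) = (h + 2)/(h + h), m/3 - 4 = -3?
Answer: 9337/194 ≈ 48.129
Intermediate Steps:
m = 3 (m = 12 + 3*(-3) = 12 - 9 = 3)
P(h) = (2 + h)/(2*h) (P(h) = (2 + h)/((2*h)) = (2 + h)*(1/(2*h)) = (2 + h)/(2*h))
E(X, A) = X/4 + 3*(2 + X)/(8*X) (E(X, A) = (X + ((2 + X)/(2*X))*3)/4 = (X + 3*(2 + X)/(2*X))/4 = X/4 + 3*(2 + X)/(8*X))
-E(-194, q(13, 1)) = -(3/8 + (¼)*(-194) + (¾)/(-194)) = -(3/8 - 97/2 + (¾)*(-1/194)) = -(3/8 - 97/2 - 3/776) = -1*(-9337/194) = 9337/194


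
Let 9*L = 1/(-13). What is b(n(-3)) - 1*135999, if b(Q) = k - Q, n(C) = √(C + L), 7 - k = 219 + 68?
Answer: -136279 - 4*I*√286/39 ≈ -1.3628e+5 - 1.7345*I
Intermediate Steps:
k = -280 (k = 7 - (219 + 68) = 7 - 1*287 = 7 - 287 = -280)
L = -1/117 (L = (⅑)/(-13) = (⅑)*(-1/13) = -1/117 ≈ -0.0085470)
n(C) = √(-1/117 + C) (n(C) = √(C - 1/117) = √(-1/117 + C))
b(Q) = -280 - Q
b(n(-3)) - 1*135999 = (-280 - √(-13 + 1521*(-3))/39) - 1*135999 = (-280 - √(-13 - 4563)/39) - 135999 = (-280 - √(-4576)/39) - 135999 = (-280 - 4*I*√286/39) - 135999 = -136279 - 4*I*√286/39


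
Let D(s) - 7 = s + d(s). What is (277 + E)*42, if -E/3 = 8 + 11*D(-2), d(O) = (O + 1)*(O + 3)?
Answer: 5082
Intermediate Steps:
d(O) = (1 + O)*(3 + O)
D(s) = 10 + s² + 5*s (D(s) = 7 + (s + (3 + s² + 4*s)) = 7 + (3 + s² + 5*s) = 10 + s² + 5*s)
E = -156 (E = -3*(8 + 11*(10 + (-2)² + 5*(-2))) = -3*(8 + 11*(10 + 4 - 10)) = -3*(8 + 11*4) = -3*(8 + 44) = -3*52 = -156)
(277 + E)*42 = (277 - 156)*42 = 121*42 = 5082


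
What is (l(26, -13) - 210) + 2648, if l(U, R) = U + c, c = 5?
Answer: 2469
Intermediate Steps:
l(U, R) = 5 + U (l(U, R) = U + 5 = 5 + U)
(l(26, -13) - 210) + 2648 = ((5 + 26) - 210) + 2648 = (31 - 210) + 2648 = -179 + 2648 = 2469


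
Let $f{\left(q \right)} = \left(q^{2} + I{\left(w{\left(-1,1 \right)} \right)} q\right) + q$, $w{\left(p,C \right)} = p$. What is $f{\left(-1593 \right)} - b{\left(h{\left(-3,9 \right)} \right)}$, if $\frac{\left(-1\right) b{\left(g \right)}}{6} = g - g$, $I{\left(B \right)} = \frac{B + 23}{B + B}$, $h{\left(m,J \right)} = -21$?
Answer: $2553579$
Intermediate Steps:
$I{\left(B \right)} = \frac{23 + B}{2 B}$
$f{\left(q \right)} = q^{2} - 10 q$ ($f{\left(q \right)} = \left(q^{2} + \frac{23 - 1}{2 \left(-1\right)} q\right) + q = \left(q^{2} + \frac{1}{2} \left(-1\right) 22 q\right) + q = \left(q^{2} - 11 q\right) + q = q^{2} - 10 q$)
$b{\left(g \right)} = 0$ ($b{\left(g \right)} = - 6 \left(g - g\right) = \left(-6\right) 0 = 0$)
$f{\left(-1593 \right)} - b{\left(h{\left(-3,9 \right)} \right)} = - 1593 \left(-10 - 1593\right) - 0 = \left(-1593\right) \left(-1603\right) + 0 = 2553579 + 0 = 2553579$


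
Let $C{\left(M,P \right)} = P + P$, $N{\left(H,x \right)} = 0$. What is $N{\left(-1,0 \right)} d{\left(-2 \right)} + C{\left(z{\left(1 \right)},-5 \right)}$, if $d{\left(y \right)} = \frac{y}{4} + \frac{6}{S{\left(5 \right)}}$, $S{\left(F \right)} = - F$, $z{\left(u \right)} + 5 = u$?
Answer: $-10$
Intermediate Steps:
$z{\left(u \right)} = -5 + u$
$C{\left(M,P \right)} = 2 P$
$d{\left(y \right)} = - \frac{6}{5} + \frac{y}{4}$ ($d{\left(y \right)} = \frac{y}{4} + \frac{6}{\left(-1\right) 5} = y \frac{1}{4} + \frac{6}{-5} = \frac{y}{4} + 6 \left(- \frac{1}{5}\right) = \frac{y}{4} - \frac{6}{5} = - \frac{6}{5} + \frac{y}{4}$)
$N{\left(-1,0 \right)} d{\left(-2 \right)} + C{\left(z{\left(1 \right)},-5 \right)} = 0 \left(- \frac{6}{5} + \frac{1}{4} \left(-2\right)\right) + 2 \left(-5\right) = 0 \left(- \frac{6}{5} - \frac{1}{2}\right) - 10 = 0 \left(- \frac{17}{10}\right) - 10 = 0 - 10 = -10$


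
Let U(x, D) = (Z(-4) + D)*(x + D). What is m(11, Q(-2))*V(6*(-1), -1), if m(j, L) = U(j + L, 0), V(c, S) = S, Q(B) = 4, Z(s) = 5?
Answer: -75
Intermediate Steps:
U(x, D) = (5 + D)*(D + x) (U(x, D) = (5 + D)*(x + D) = (5 + D)*(D + x))
m(j, L) = 5*L + 5*j (m(j, L) = 0**2 + 5*0 + 5*(j + L) + 0*(j + L) = 0 + 0 + 5*(L + j) + 0*(L + j) = 0 + 0 + (5*L + 5*j) + 0 = 5*L + 5*j)
m(11, Q(-2))*V(6*(-1), -1) = (5*4 + 5*11)*(-1) = (20 + 55)*(-1) = 75*(-1) = -75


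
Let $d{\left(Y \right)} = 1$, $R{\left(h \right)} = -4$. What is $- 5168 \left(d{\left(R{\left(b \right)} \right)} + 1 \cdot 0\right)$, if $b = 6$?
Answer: $-5168$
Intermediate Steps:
$- 5168 \left(d{\left(R{\left(b \right)} \right)} + 1 \cdot 0\right) = - 5168 \left(1 + 1 \cdot 0\right) = - 5168 \left(1 + 0\right) = \left(-5168\right) 1 = -5168$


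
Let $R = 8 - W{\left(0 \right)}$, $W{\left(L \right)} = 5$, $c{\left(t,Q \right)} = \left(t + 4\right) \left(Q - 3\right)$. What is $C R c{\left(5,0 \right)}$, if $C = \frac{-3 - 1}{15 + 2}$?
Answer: $\frac{324}{17} \approx 19.059$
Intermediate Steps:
$c{\left(t,Q \right)} = \left(-3 + Q\right) \left(4 + t\right)$ ($c{\left(t,Q \right)} = \left(4 + t\right) \left(-3 + Q\right) = \left(-3 + Q\right) \left(4 + t\right)$)
$C = - \frac{4}{17} \approx -0.23529$
$R = 3$ ($R = 8 - 5 = 3$)
$C R c{\left(5,0 \right)} = \left(- \frac{4}{17}\right) 3 \left(-12 - 15 + 4 \cdot 0 + 0 \cdot 5\right) = - \frac{12 \left(-12 - 15 + 0 + 0\right)}{17} = \left(- \frac{12}{17}\right) \left(-27\right) = \frac{324}{17}$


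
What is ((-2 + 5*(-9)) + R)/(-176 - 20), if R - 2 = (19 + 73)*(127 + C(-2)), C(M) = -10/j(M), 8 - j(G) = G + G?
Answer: -34687/588 ≈ -58.992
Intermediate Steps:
j(G) = 8 - 2*G (j(G) = 8 - (G + G) = 8 - 2*G)
C(M) = -10/(8 - 2*M)
R = 34828/3 (R = 2 + (19 + 73)*(127 + 5/(-4 - 2)) = 2 + 92*(127 + 5/(-6)) = 2 + 92*(127 + 5*(-⅙)) = 2 + 92*(127 - ⅚) = 2 + 92*(757/6) = 2 + 34822/3 = 34828/3 ≈ 11609.)
((-2 + 5*(-9)) + R)/(-176 - 20) = ((-2 + 5*(-9)) + 34828/3)/(-176 - 20) = ((-2 - 45) + 34828/3)/(-196) = (-47 + 34828/3)*(-1/196) = (34687/3)*(-1/196) = -34687/588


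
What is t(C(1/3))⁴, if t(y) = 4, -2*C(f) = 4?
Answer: 256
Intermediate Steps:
C(f) = -2 (C(f) = -½*4 = -2)
t(C(1/3))⁴ = 4⁴ = 256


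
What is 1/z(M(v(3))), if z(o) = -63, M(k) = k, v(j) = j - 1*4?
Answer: -1/63 ≈ -0.015873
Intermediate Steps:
v(j) = -4 + j (v(j) = j - 4 = -4 + j)
1/z(M(v(3))) = 1/(-63) = -1/63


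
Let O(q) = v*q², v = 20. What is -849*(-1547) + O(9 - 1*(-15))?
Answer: 1324923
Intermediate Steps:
O(q) = 20*q²
-849*(-1547) + O(9 - 1*(-15)) = -849*(-1547) + 20*(9 - 1*(-15))² = 1313403 + 20*(9 + 15)² = 1313403 + 20*24² = 1313403 + 20*576 = 1313403 + 11520 = 1324923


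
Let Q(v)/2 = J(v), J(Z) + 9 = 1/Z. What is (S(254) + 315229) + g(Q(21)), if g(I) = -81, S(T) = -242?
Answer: 314906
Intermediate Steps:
J(Z) = -9 + 1/Z
Q(v) = -18 + 2/v (Q(v) = 2*(-9 + 1/v) = -18 + 2/v)
(S(254) + 315229) + g(Q(21)) = (-242 + 315229) - 81 = 314987 - 81 = 314906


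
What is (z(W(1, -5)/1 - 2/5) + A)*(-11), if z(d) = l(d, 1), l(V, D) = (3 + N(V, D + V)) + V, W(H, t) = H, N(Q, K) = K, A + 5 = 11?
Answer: -616/5 ≈ -123.20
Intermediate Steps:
A = 6 (A = -5 + 11 = 6)
l(V, D) = 3 + D + 2*V (l(V, D) = (3 + (D + V)) + V = (3 + D + V) + V = 3 + D + 2*V)
z(d) = 4 + 2*d (z(d) = 3 + 1 + 2*d = 4 + 2*d)
(z(W(1, -5)/1 - 2/5) + A)*(-11) = ((4 + 2*(1/1 - 2/5)) + 6)*(-11) = ((4 + 2*(1*1 - 2*⅕)) + 6)*(-11) = ((4 + 2*(1 - ⅖)) + 6)*(-11) = ((4 + 2*(⅗)) + 6)*(-11) = ((4 + 6/5) + 6)*(-11) = (26/5 + 6)*(-11) = (56/5)*(-11) = -616/5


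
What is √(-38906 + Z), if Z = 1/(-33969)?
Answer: I*√265641180915/2613 ≈ 197.25*I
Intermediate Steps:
Z = -1/33969 ≈ -2.9439e-5
√(-38906 + Z) = √(-38906 - 1/33969) = √(-1321597915/33969) = I*√265641180915/2613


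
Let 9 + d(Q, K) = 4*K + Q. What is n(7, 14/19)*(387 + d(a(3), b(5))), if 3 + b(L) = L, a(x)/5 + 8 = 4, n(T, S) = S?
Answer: 5124/19 ≈ 269.68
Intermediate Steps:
a(x) = -20 (a(x) = -40 + 5*4 = -40 + 20 = -20)
b(L) = -3 + L
d(Q, K) = -9 + Q + 4*K (d(Q, K) = -9 + (4*K + Q) = -9 + (Q + 4*K) = -9 + Q + 4*K)
n(7, 14/19)*(387 + d(a(3), b(5))) = (14/19)*(387 + (-9 - 20 + 4*(-3 + 5))) = (14*(1/19))*(387 + (-9 - 20 + 4*2)) = 14*(387 + (-9 - 20 + 8))/19 = 14*(387 - 21)/19 = (14/19)*366 = 5124/19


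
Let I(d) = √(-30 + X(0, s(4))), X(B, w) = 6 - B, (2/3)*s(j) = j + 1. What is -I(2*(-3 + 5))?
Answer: -2*I*√6 ≈ -4.899*I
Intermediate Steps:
s(j) = 3/2 + 3*j/2 (s(j) = 3*(j + 1)/2 = 3*(1 + j)/2 = 3/2 + 3*j/2)
I(d) = 2*I*√6 (I(d) = √(-30 + (6 - 1*0)) = √(-30 + (6 + 0)) = √(-30 + 6) = √(-24) = 2*I*√6)
-I(2*(-3 + 5)) = -2*I*√6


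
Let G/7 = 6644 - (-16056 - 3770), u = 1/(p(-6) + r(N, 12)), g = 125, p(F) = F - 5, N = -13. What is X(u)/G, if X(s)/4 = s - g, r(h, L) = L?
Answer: -248/92645 ≈ -0.0026769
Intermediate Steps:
p(F) = -5 + F
u = 1 (u = 1/((-5 - 6) + 12) = 1/(-11 + 12) = 1/1 = 1)
X(s) = -500 + 4*s (X(s) = 4*(s - 1*125) = 4*(s - 125) = 4*(-125 + s) = -500 + 4*s)
G = 185290 (G = 7*(6644 - (-16056 - 3770)) = 7*(6644 - 1*(-19826)) = 7*(6644 + 19826) = 7*26470 = 185290)
X(u)/G = (-500 + 4*1)/185290 = (-500 + 4)*(1/185290) = -496*1/185290 = -248/92645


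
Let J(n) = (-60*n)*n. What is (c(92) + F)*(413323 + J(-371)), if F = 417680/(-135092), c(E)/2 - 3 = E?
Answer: -49522035055650/33773 ≈ -1.4663e+9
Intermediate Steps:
J(n) = -60*n²
c(E) = 6 + 2*E
F = -104420/33773 (F = 417680*(-1/135092) = -104420/33773 ≈ -3.0918)
(c(92) + F)*(413323 + J(-371)) = ((6 + 2*92) - 104420/33773)*(413323 - 60*(-371)²) = ((6 + 184) - 104420/33773)*(413323 - 60*137641) = (190 - 104420/33773)*(413323 - 8258460) = (6312450/33773)*(-7845137) = -49522035055650/33773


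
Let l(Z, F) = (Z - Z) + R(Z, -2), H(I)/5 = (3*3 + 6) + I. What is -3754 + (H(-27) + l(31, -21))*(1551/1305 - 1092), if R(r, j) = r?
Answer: 418193/15 ≈ 27880.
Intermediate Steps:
H(I) = 75 + 5*I (H(I) = 5*((3*3 + 6) + I) = 5*((9 + 6) + I) = 5*(15 + I) = 75 + 5*I)
l(Z, F) = Z (l(Z, F) = (Z - Z) + Z = 0 + Z = Z)
-3754 + (H(-27) + l(31, -21))*(1551/1305 - 1092) = -3754 + ((75 + 5*(-27)) + 31)*(1551/1305 - 1092) = -3754 + ((75 - 135) + 31)*(1551*(1/1305) - 1092) = -3754 + (-60 + 31)*(517/435 - 1092) = -3754 - 29*(-474503/435) = -3754 + 474503/15 = 418193/15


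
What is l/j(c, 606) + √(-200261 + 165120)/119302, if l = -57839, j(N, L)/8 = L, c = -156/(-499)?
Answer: -57839/4848 + I*√35141/119302 ≈ -11.93 + 0.0015713*I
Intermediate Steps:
c = 156/499 (c = -156*(-1/499) = 156/499 ≈ 0.31263)
j(N, L) = 8*L
l/j(c, 606) + √(-200261 + 165120)/119302 = -57839/(8*606) + √(-200261 + 165120)/119302 = -57839/4848 + √(-35141)*(1/119302) = -57839*1/4848 + (I*√35141)*(1/119302) = -57839/4848 + I*√35141/119302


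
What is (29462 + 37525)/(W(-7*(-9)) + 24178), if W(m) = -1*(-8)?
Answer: 22329/8062 ≈ 2.7697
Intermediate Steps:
W(m) = 8
(29462 + 37525)/(W(-7*(-9)) + 24178) = (29462 + 37525)/(8 + 24178) = 66987/24186 = 66987*(1/24186) = 22329/8062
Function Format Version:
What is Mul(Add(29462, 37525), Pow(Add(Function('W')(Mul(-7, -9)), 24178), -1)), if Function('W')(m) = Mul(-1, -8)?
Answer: Rational(22329, 8062) ≈ 2.7697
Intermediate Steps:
Function('W')(m) = 8
Mul(Add(29462, 37525), Pow(Add(Function('W')(Mul(-7, -9)), 24178), -1)) = Mul(Add(29462, 37525), Pow(Add(8, 24178), -1)) = Mul(66987, Pow(24186, -1)) = Mul(66987, Rational(1, 24186)) = Rational(22329, 8062)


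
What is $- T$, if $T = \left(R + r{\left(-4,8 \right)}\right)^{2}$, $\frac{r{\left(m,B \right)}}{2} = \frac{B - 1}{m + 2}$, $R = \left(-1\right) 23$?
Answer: $-900$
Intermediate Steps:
$R = -23$
$r{\left(m,B \right)} = \frac{2 \left(-1 + B\right)}{2 + m}$ ($r{\left(m,B \right)} = 2 \frac{B - 1}{m + 2} = 2 \frac{-1 + B}{2 + m} = \frac{2 \left(-1 + B\right)}{2 + m}$)
$T = 900$ ($T = \left(-23 + \frac{2 \left(-1 + 8\right)}{2 - 4}\right)^{2} = \left(-23 + 2 \frac{1}{-2} \cdot 7\right)^{2} = \left(-23 + 2 \left(- \frac{1}{2}\right) 7\right)^{2} = \left(-23 - 7\right)^{2} = \left(-30\right)^{2} = 900$)
$- T = \left(-1\right) 900 = -900$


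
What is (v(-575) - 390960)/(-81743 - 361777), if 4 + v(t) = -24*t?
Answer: 94291/110880 ≈ 0.85039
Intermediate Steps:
v(t) = -4 - 24*t
(v(-575) - 390960)/(-81743 - 361777) = ((-4 - 24*(-575)) - 390960)/(-81743 - 361777) = ((-4 + 13800) - 390960)/(-443520) = (13796 - 390960)*(-1/443520) = -377164*(-1/443520) = 94291/110880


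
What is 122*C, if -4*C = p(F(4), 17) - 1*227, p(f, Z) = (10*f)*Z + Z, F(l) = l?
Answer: -14335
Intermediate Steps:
p(f, Z) = Z + 10*Z*f (p(f, Z) = 10*Z*f + Z = Z + 10*Z*f)
C = -235/2 (C = -(17*(1 + 10*4) - 1*227)/4 = -(17*(1 + 40) - 227)/4 = -(17*41 - 227)/4 = -(697 - 227)/4 = -1/4*470 = -235/2 ≈ -117.50)
122*C = 122*(-235/2) = -14335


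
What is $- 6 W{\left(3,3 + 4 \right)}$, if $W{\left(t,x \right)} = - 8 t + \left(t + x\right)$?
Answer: $84$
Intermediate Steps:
$W{\left(t,x \right)} = x - 7 t$
$- 6 W{\left(3,3 + 4 \right)} = - 6 \left(\left(3 + 4\right) - 21\right) = - 6 \left(7 - 21\right) = \left(-6\right) \left(-14\right) = 84$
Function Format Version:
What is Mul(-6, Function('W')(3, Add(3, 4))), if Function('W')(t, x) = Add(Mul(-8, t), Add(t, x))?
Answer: 84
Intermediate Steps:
Function('W')(t, x) = Add(x, Mul(-7, t))
Mul(-6, Function('W')(3, Add(3, 4))) = Mul(-6, Add(Add(3, 4), Mul(-7, 3))) = Mul(-6, Add(7, -21)) = Mul(-6, -14) = 84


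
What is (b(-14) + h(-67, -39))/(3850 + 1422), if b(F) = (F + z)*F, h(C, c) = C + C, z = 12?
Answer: -53/2636 ≈ -0.020106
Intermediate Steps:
h(C, c) = 2*C
b(F) = F*(12 + F) (b(F) = (F + 12)*F = (12 + F)*F = F*(12 + F))
(b(-14) + h(-67, -39))/(3850 + 1422) = (-14*(12 - 14) + 2*(-67))/(3850 + 1422) = (-14*(-2) - 134)/5272 = (28 - 134)*(1/5272) = -106*1/5272 = -53/2636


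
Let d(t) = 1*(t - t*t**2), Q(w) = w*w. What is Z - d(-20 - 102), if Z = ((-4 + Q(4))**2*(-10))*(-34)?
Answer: -1766766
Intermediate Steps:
Q(w) = w**2
Z = 48960 (Z = ((-4 + 4**2)**2*(-10))*(-34) = ((-4 + 16)**2*(-10))*(-34) = (12**2*(-10))*(-34) = (144*(-10))*(-34) = -1440*(-34) = 48960)
d(t) = t - t**3 (d(t) = 1*(t - t**3) = t - t**3)
Z - d(-20 - 102) = 48960 - ((-20 - 102) - (-20 - 102)**3) = 48960 - (-122 - 1*(-122)**3) = 48960 - (-122 - 1*(-1815848)) = 48960 - (-122 + 1815848) = 48960 - 1*1815726 = 48960 - 1815726 = -1766766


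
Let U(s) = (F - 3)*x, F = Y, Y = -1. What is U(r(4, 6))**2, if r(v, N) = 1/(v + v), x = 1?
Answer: 16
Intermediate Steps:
F = -1
r(v, N) = 1/(2*v)
U(s) = -4 (U(s) = (-1 - 3)*1 = -4*1 = -4)
U(r(4, 6))**2 = (-4)**2 = 16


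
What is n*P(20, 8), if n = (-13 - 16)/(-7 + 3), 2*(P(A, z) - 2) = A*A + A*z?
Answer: 4089/2 ≈ 2044.5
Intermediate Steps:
P(A, z) = 2 + A²/2 + A*z/2 (P(A, z) = 2 + (A*A + A*z)/2 = 2 + (A² + A*z)/2 = 2 + (A²/2 + A*z/2) = 2 + A²/2 + A*z/2)
n = 29/4 (n = -29/(-4) = -29*(-¼) = 29/4 ≈ 7.2500)
n*P(20, 8) = 29*(2 + (½)*20² + (½)*20*8)/4 = 29*(2 + (½)*400 + 80)/4 = 29*(2 + 200 + 80)/4 = (29/4)*282 = 4089/2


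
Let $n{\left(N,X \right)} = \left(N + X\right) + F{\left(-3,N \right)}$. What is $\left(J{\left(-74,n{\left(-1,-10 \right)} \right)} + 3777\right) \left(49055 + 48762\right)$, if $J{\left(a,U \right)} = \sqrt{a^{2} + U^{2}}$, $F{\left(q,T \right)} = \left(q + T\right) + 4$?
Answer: $369454809 + 97817 \sqrt{5597} \approx 3.7677 \cdot 10^{8}$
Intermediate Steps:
$F{\left(q,T \right)} = 4 + T + q$ ($F{\left(q,T \right)} = \left(T + q\right) + 4 = 4 + T + q$)
$n{\left(N,X \right)} = 1 + X + 2 N$ ($n{\left(N,X \right)} = \left(N + X\right) + \left(4 + N - 3\right) = \left(N + X\right) + \left(1 + N\right) = 1 + X + 2 N$)
$J{\left(a,U \right)} = \sqrt{U^{2} + a^{2}}$
$\left(J{\left(-74,n{\left(-1,-10 \right)} \right)} + 3777\right) \left(49055 + 48762\right) = \left(\sqrt{\left(1 - 10 + 2 \left(-1\right)\right)^{2} + \left(-74\right)^{2}} + 3777\right) \left(49055 + 48762\right) = \left(\sqrt{\left(1 - 10 - 2\right)^{2} + 5476} + 3777\right) 97817 = \left(\sqrt{\left(-11\right)^{2} + 5476} + 3777\right) 97817 = \left(\sqrt{121 + 5476} + 3777\right) 97817 = \left(\sqrt{5597} + 3777\right) 97817 = \left(3777 + \sqrt{5597}\right) 97817 = 369454809 + 97817 \sqrt{5597}$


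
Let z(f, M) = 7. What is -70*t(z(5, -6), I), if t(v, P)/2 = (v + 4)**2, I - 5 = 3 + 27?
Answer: -16940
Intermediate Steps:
I = 35 (I = 5 + (3 + 27) = 5 + 30 = 35)
t(v, P) = 2*(4 + v)**2 (t(v, P) = 2*(v + 4)**2 = 2*(4 + v)**2)
-70*t(z(5, -6), I) = -140*(4 + 7)**2 = -140*11**2 = -140*121 = -70*242 = -16940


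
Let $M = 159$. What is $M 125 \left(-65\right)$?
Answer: $-1291875$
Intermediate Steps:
$M 125 \left(-65\right) = 159 \cdot 125 \left(-65\right) = 19875 \left(-65\right) = -1291875$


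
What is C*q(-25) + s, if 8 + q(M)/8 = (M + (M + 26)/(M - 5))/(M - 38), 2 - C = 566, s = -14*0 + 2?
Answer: 10806118/315 ≈ 34305.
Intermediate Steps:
s = 2 (s = 0 + 2 = 2)
C = -564 (C = 2 - 1*566 = 2 - 566 = -564)
q(M) = -64 + 8*(M + (26 + M)/(-5 + M))/(-38 + M) (q(M) = -64 + 8*((M + (M + 26)/(M - 5))/(M - 38)) = -64 + 8*((M + (26 + M)/(-5 + M))/(-38 + M)) = -64 + 8*(M + (26 + M)/(-5 + M))/(-38 + M))
C*q(-25) + s = -4512*(-1494 - 7*(-25)² + 340*(-25))/(190 + (-25)² - 43*(-25)) + 2 = -4512*(-1494 - 7*625 - 8500)/(190 + 625 + 1075) + 2 = -4512*(-1494 - 4375 - 8500)/1890 + 2 = -4512*(-14369)/1890 + 2 = -564*(-57476/945) + 2 = 10805488/315 + 2 = 10806118/315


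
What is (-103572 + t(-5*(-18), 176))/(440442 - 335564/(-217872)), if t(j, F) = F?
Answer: -5631773328/23990078747 ≈ -0.23475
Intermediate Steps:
(-103572 + t(-5*(-18), 176))/(440442 - 335564/(-217872)) = (-103572 + 176)/(440442 - 335564/(-217872)) = -103396/(440442 - 335564*(-1/217872)) = -103396/(440442 + 83891/54468) = -103396/23990078747/54468 = -103396*54468/23990078747 = -5631773328/23990078747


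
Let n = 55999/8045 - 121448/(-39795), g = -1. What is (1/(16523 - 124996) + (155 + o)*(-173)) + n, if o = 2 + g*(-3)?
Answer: -192183087718427426/6945543003315 ≈ -27670.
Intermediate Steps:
o = 5 (o = 2 - 1*(-3) = 2 + 3 = 5)
n = 641105873/64030155 (n = 55999*(1/8045) - 121448*(-1/39795) = 55999/8045 + 121448/39795 = 641105873/64030155 ≈ 10.013)
(1/(16523 - 124996) + (155 + o)*(-173)) + n = (1/(16523 - 124996) + (155 + 5)*(-173)) + 641105873/64030155 = (1/(-108473) + 160*(-173)) + 641105873/64030155 = (-1/108473 - 27680) + 641105873/64030155 = -3002532641/108473 + 641105873/64030155 = -192183087718427426/6945543003315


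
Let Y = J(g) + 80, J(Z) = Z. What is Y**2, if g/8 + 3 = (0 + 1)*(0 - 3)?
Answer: 1024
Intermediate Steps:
g = -48 (g = -24 + 8*((0 + 1)*(0 - 3)) = -24 + 8*(1*(-3)) = -24 + 8*(-3) = -24 - 24 = -48)
Y = 32 (Y = -48 + 80 = 32)
Y**2 = 32**2 = 1024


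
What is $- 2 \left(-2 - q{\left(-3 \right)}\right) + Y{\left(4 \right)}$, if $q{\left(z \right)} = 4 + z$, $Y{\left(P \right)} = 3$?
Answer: $9$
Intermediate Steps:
$- 2 \left(-2 - q{\left(-3 \right)}\right) + Y{\left(4 \right)} = - 2 \left(-2 - \left(4 - 3\right)\right) + 3 = - 2 \left(-2 - 1\right) + 3 = \left(-2\right) \left(-3\right) + 3 = 6 + 3 = 9$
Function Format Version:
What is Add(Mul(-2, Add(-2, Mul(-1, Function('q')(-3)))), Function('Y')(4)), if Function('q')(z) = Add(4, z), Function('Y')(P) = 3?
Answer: 9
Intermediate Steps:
Add(Mul(-2, Add(-2, Mul(-1, Function('q')(-3)))), Function('Y')(4)) = Add(Mul(-2, Add(-2, Mul(-1, Add(4, -3)))), 3) = Add(Mul(-2, Add(-2, Mul(-1, 1))), 3) = Add(Mul(-2, Add(-2, -1)), 3) = Add(Mul(-2, -3), 3) = Add(6, 3) = 9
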